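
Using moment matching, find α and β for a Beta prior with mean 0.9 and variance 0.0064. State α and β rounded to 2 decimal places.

By moment matching, α+β = μ(1−μ)/σ² − 1 = (0.9·0.1)/0.0064 − 1 = 14.0625 − 1 = 13.0625.
Since α/(α+β) = μ, α = 0.9·13.0625 = 11.76 and β = 0.1·13.0625 = 1.31.

α = 11.76, β = 1.31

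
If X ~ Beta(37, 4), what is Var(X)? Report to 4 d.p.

μ = 37/41 = 0.902439; Var = μ(1−μ)/(α+β+1) = 0.0880428/42 = 0.0021.

0.0021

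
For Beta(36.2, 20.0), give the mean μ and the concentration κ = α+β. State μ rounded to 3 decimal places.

κ = α+β = 36.2+20.0 = 56.2; μ = α/κ = 36.2/56.2 = 0.644.

μ = 0.644, κ = 56.2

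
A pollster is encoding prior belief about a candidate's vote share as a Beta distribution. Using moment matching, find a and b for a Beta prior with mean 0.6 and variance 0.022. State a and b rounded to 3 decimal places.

a = 5.945, b = 3.964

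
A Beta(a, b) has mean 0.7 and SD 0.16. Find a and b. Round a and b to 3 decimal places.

Variance = 0.16² = 0.0256. The moment-matching identity a+b = μ(1−μ)/Var − 1 gives
a+b = 0.21/0.0256 − 1 = 7.2031, so a = μ·7.2031 = 5.042 and b = (1−μ)·7.2031 = 2.161.

a = 5.042, b = 2.161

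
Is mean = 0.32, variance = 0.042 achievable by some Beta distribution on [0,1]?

Yes

The Beta variance bound is σ² < μ(1−μ).
Here μ(1−μ) = 0.32×0.68 = 0.2176, and 0.042 < 0.2176.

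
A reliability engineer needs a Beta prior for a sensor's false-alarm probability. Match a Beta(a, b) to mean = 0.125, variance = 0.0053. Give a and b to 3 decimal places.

a = 2.455, b = 17.182

Write ν = a+b; then a = μν and Var = μ(1−μ)/(ν+1).
ν = μ(1−μ)/Var − 1 = 0.109375/0.0053 − 1 = 19.6368.
a = 0.125·19.6368 = 2.455, b = 0.875·19.6368 = 17.182.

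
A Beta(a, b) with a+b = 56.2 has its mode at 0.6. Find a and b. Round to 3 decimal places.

Mode = (a−1)/(κ−2) with κ = a+b, so a−1 = 0.6·54.2 = 32.520.
a = 33.520; b = κ − a = 22.680.

a = 33.520, b = 22.680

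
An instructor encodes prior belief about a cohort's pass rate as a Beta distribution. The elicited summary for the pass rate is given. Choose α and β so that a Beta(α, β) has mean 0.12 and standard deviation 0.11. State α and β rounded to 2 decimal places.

σ² = 0.11² = 0.0121.
With s = α+β, Var = μ(1−μ)/(s+1), so s+1 = (0.12×0.88)/0.0121 = 8.7273 and s = 7.7273.
α = μs = 0.93, β = (1−μ)s = 6.80.

α = 0.93, β = 6.80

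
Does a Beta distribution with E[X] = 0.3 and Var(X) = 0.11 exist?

The Beta variance bound is σ² < μ(1−μ).
Here μ(1−μ) = 0.3×0.7 = 0.21, and 0.11 < 0.21.

Yes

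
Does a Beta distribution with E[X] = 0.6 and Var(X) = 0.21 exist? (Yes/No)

The Beta variance bound is σ² < μ(1−μ).
Here μ(1−μ) = 0.6×0.4 = 0.24, and 0.21 < 0.24.

Yes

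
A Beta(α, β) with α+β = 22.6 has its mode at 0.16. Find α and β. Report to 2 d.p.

Since the density peak of Beta(α,β) is at (α−1)/(α+β−2),
α = 1 + 0.16(22.6−2) = 4.30 and β = 22.6 − 4.30 = 18.30.

α = 4.30, β = 18.30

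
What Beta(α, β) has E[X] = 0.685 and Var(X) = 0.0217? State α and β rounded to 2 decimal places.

α = 6.13, β = 2.82

Write ν = α+β; then α = μν and Var = μ(1−μ)/(ν+1).
ν = μ(1−μ)/Var − 1 = 0.215775/0.0217 − 1 = 8.9435.
α = 0.685·8.9435 = 6.13, β = 0.315·8.9435 = 2.82.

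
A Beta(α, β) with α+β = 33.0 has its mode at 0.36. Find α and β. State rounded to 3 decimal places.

α = 12.160, β = 20.840

Mode = (α−1)/(κ−2) with κ = α+β, so α−1 = 0.36·31.0 = 11.160.
α = 12.160; β = κ − α = 20.840.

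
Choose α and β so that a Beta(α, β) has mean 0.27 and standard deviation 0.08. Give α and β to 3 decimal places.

α = 8.045, β = 21.752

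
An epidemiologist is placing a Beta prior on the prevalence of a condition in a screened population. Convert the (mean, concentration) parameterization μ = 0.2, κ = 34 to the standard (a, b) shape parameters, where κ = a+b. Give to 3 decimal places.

a = 6.800, b = 27.200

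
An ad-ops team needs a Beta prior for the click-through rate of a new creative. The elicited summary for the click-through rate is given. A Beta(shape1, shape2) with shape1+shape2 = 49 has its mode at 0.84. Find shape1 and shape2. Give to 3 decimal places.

Since the density peak of Beta(shape1,shape2) is at (shape1−1)/(shape1+shape2−2),
shape1 = 1 + 0.84(49−2) = 40.480 and shape2 = 49 − 40.480 = 8.520.

shape1 = 40.480, shape2 = 8.520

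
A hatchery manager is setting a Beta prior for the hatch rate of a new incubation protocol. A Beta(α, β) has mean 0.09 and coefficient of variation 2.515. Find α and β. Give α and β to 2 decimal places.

α = 0.05, β = 0.54

σ = CV·μ = 2.515×0.09 = 0.22635, so σ² = 0.051234.
s+1 = μ(1−μ)/σ² = 0.0819/0.051234 = 1.5985, so s = α+β = 0.5985.
α = μs = 0.05, β = (1−μ)s = 0.54.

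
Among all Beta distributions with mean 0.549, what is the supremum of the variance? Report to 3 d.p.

0.248

Var = μ(1−μ)/(α+β+1), which approaches μ(1−μ) as α+β → 0.
So the supremum is μ(1−μ) = 0.549×0.451 = 0.248.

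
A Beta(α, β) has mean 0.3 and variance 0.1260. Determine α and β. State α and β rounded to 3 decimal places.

α = 0.200, β = 0.467

By moment matching, α+β = μ(1−μ)/σ² − 1 = (0.3·0.7)/0.1260 − 1 = 1.6667 − 1 = 0.6667.
Since α/(α+β) = μ, α = 0.3·0.6667 = 0.200 and β = 0.7·0.6667 = 0.467.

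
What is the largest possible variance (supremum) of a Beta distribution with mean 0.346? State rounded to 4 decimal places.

For fixed mean μ the Beta variance is μ(1−μ)/(α+β+1), increasing as α+β decreases.
Its least upper bound (not attained) is μ(1−μ) = 0.346·0.654 = 0.2263.

0.2263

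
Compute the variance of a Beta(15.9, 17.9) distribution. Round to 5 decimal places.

0.00716

Var = αβ/[(α+β)²(α+β+1)] = (15.9×17.9)/(33.8²×34.8) = 284.61/39756.912 = 0.00716.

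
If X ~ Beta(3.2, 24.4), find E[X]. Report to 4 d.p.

0.1159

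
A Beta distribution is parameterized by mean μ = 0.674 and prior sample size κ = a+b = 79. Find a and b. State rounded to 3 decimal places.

a = μκ = 0.674×79 = 53.246 and b = (1−μ)κ = 0.326×79 = 25.754.

a = 53.246, b = 25.754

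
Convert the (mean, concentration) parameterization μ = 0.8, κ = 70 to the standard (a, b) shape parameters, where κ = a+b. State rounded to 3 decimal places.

a = 56.000, b = 14.000

Split κ in proportion μ : (1−μ): a = 0.8·70 = 56.000, b = 70 − 56.000 = 14.000.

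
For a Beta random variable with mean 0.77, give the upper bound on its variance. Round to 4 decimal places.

0.1771

For fixed mean μ the Beta variance is μ(1−μ)/(α+β+1), increasing as α+β decreases.
Its least upper bound (not attained) is μ(1−μ) = 0.77·0.23 = 0.1771.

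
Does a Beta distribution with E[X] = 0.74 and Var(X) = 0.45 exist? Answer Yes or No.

No

The Beta variance bound is σ² < μ(1−μ).
Here μ(1−μ) = 0.74×0.26 = 0.1924, and 0.45 ≥ 0.1924.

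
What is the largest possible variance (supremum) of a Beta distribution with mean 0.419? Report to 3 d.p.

0.243

Var = μ(1−μ)/(α+β+1), which approaches μ(1−μ) as α+β → 0.
So the supremum is μ(1−μ) = 0.419×0.581 = 0.243.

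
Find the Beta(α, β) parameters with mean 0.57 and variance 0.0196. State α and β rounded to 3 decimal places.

Write ν = α+β; then α = μν and Var = μ(1−μ)/(ν+1).
ν = μ(1−μ)/Var − 1 = 0.2451/0.0196 − 1 = 11.5051.
α = 0.57·11.5051 = 6.558, β = 0.43·11.5051 = 4.947.

α = 6.558, β = 4.947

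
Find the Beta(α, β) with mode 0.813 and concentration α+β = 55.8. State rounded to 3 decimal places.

For α,β>1 the mode is (α−1)/(α+β−2), so α = mode·(κ−2)+1 = 0.813×53.8+1 = 44.739.
And β = (1−mode)·(κ−2)+1 = 0.187×53.8+1 = 11.061.

α = 44.739, β = 11.061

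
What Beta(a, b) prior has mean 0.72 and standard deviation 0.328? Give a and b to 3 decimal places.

a = 0.629, b = 0.245

First σ² = 0.107584. Setting a = μn, b = (1−μ)n with n = a+b,
μ(1−μ)/(n+1) = 0.107584 ⇒ n+1 = 0.2016/0.107584 = 1.8739 ⇒ n = 0.8739.
Hence a = 0.72×0.8739 = 0.629, b = 0.28×0.8739 = 0.245.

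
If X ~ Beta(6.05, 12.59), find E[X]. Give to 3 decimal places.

0.325

E[X] = α/(α+β) = 6.05/18.64 = 0.325.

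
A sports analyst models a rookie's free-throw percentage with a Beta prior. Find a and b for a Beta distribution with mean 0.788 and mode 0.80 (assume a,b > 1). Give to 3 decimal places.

a = 39.400, b = 10.600

With s = a+b: μ = a/s and mode = (a−1)/(s−2). Eliminating a = μs,
μs − 1 = m(s−2) ⇒ s(μ−m) = 1−2m ⇒ s = -0.60/-0.012 = 50.0000.
So a = μs = 39.400, b = (1−μ)s = 10.600.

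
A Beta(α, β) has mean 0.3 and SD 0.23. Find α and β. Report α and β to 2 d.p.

First σ² = 0.0529. Setting α = μn, β = (1−μ)n with n = α+β,
μ(1−μ)/(n+1) = 0.0529 ⇒ n+1 = 0.21/0.0529 = 3.9698 ⇒ n = 2.9698.
Hence α = 0.3×2.9698 = 0.89, β = 0.7×2.9698 = 2.08.

α = 0.89, β = 2.08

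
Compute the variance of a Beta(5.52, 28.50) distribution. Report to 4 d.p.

0.0039

α+β = 34.02 and αβ = 157.3200, so Var = αβ/[(α+β)²(α+β+1)] = 157.3200/40530.761208 = 0.0039.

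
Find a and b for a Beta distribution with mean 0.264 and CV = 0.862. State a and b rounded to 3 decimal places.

σ = CV·μ = 0.862×0.264 = 0.22757, so σ² = 0.051787.
s+1 = μ(1−μ)/σ² = 0.194304/0.051787 = 3.7520, so s = a+b = 2.7520.
a = μs = 0.727, b = (1−μ)s = 2.025.

a = 0.727, b = 2.025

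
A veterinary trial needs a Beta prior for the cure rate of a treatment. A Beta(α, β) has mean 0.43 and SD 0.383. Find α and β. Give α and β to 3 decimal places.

α = 0.288, β = 0.382

Variance = 0.383² = 0.146689. The moment-matching identity α+β = μ(1−μ)/Var − 1 gives
α+β = 0.2451/0.146689 − 1 = 0.6709, so α = μ·0.6709 = 0.288 and β = (1−μ)·0.6709 = 0.382.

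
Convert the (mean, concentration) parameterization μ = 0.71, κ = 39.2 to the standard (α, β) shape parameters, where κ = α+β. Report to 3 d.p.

α = 27.832, β = 11.368

α = μκ = 0.71×39.2 = 27.832 and β = (1−μ)κ = 0.29×39.2 = 11.368.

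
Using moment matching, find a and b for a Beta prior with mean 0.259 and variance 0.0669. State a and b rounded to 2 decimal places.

By moment matching, a+b = μ(1−μ)/σ² − 1 = (0.259·0.741)/0.0669 − 1 = 2.8687 − 1 = 1.8687.
Since a/(a+b) = μ, a = 0.259·1.8687 = 0.48 and b = 0.741·1.8687 = 1.38.

a = 0.48, b = 1.38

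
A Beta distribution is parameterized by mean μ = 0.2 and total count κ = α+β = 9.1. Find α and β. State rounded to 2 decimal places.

Split κ in proportion μ : (1−μ): α = 0.2·9.1 = 1.82, β = 9.1 − 1.82 = 7.28.

α = 1.82, β = 7.28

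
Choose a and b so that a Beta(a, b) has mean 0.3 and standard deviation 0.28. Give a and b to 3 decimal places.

a = 0.504, b = 1.175

First σ² = 0.0784. Setting a = μn, b = (1−μ)n with n = a+b,
μ(1−μ)/(n+1) = 0.0784 ⇒ n+1 = 0.21/0.0784 = 2.6786 ⇒ n = 1.6786.
Hence a = 0.3×1.6786 = 0.504, b = 0.7×1.6786 = 1.175.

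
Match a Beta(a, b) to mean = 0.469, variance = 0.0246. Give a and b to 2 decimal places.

Let s = a+b. The Beta variance is μ(1−μ)/(s+1).
So s+1 = μ(1−μ)/σ² = (0.469×0.531)/0.0246 = 0.249039/0.0246 = 10.1235, giving s = 9.1235.
Then a = μs = 0.469×9.1235 = 4.28 and b = (1−μ)s = 0.531×9.1235 = 4.84.

a = 4.28, b = 4.84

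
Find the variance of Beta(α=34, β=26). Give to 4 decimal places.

0.0040

Var = αβ/[(α+β)²(α+β+1)] = (34×26)/(60²×61) = 884/219600 = 0.0040.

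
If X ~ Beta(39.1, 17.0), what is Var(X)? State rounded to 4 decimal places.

α+β = 56.1 and αβ = 664.70, so Var = αβ/[(α+β)²(α+β+1)] = 664.70/179705.691 = 0.0037.

0.0037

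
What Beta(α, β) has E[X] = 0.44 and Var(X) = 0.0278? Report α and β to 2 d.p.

α = 3.46, β = 4.40

Write ν = α+β; then α = μν and Var = μ(1−μ)/(ν+1).
ν = μ(1−μ)/Var − 1 = 0.2464/0.0278 − 1 = 7.8633.
α = 0.44·7.8633 = 3.46, β = 0.56·7.8633 = 4.40.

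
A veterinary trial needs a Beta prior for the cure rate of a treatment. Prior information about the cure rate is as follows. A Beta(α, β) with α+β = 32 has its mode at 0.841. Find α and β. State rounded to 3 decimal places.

Since the density peak of Beta(α,β) is at (α−1)/(α+β−2),
α = 1 + 0.841(32−2) = 26.230 and β = 32 − 26.230 = 5.770.

α = 26.230, β = 5.770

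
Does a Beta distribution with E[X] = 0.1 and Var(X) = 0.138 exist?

The Beta variance bound is σ² < μ(1−μ).
Here μ(1−μ) = 0.1×0.9 = 0.09, and 0.138 ≥ 0.09.

No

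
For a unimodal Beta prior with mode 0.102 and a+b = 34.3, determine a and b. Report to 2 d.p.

Mode = (a−1)/(κ−2) with κ = a+b, so a−1 = 0.102·32.3 = 3.29.
a = 4.29; b = κ − a = 30.01.

a = 4.29, b = 30.01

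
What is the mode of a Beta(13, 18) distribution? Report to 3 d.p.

The density x^(α−1)(1−x)^(β−1) is maximised at (α−1)/(α+β−2) = 12/29 = 0.414.

0.414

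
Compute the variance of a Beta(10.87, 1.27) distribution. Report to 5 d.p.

α+β = 12.14 and αβ = 13.8049, so Var = αβ/[(α+β)²(α+β+1)] = 13.8049/1936.567944 = 0.00713.

0.00713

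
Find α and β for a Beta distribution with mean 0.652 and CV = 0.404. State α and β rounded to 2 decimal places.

α = 1.48, β = 0.79

Var = (CV·μ)² = (0.404×0.652)² = 0.069384.
α+β = μ(1−μ)/Var − 1 = 0.226896/0.069384 − 1 = 2.2702.
Thus α = 0.652·2.2702 = 1.48 and β = 0.348·2.2702 = 0.79.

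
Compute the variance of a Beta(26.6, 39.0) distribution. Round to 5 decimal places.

Var = αβ/[(α+β)²(α+β+1)] = (26.6×39.0)/(65.6²×66.6) = 1037.40/286603.776 = 0.00362.

0.00362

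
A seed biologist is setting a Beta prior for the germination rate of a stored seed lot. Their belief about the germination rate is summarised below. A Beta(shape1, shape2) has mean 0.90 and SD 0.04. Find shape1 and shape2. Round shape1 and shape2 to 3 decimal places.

σ² = 0.04² = 0.0016.
With s = shape1+shape2, Var = μ(1−μ)/(s+1), so s+1 = (0.90×0.10)/0.0016 = 56.2500 and s = 55.2500.
shape1 = μs = 49.725, shape2 = (1−μ)s = 5.525.

shape1 = 49.725, shape2 = 5.525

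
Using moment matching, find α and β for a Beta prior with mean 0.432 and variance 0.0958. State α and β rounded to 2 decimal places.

Let s = α+β. The Beta variance is μ(1−μ)/(s+1).
So s+1 = μ(1−μ)/σ² = (0.432×0.568)/0.0958 = 0.245376/0.0958 = 2.5613, giving s = 1.5613.
Then α = μs = 0.432×1.5613 = 0.67 and β = (1−μ)s = 0.568×1.5613 = 0.89.

α = 0.67, β = 0.89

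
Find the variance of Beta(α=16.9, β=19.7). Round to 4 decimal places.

μ = 16.9/36.6 = 0.461749; Var = μ(1−μ)/(α+β+1) = 0.2485368/37.6 = 0.0066.

0.0066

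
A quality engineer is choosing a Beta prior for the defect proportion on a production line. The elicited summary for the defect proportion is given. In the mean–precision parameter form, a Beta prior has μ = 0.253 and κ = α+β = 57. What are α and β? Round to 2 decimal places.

α = 14.42, β = 42.58

α = μκ = 0.253×57 = 14.42 and β = (1−μ)κ = 0.747×57 = 42.58.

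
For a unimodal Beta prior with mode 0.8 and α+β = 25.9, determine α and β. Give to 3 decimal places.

Since the density peak of Beta(α,β) is at (α−1)/(α+β−2),
α = 1 + 0.8(25.9−2) = 20.120 and β = 25.9 − 20.120 = 5.780.

α = 20.120, β = 5.780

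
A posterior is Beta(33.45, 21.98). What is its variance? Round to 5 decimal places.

Var = αβ/[(α+β)²(α+β+1)] = (33.45×21.98)/(55.43²×56.43) = 735.2310/173380.322907 = 0.00424.

0.00424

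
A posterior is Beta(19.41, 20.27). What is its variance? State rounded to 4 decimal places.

0.0061

α+β = 39.68 and αβ = 393.4407, so Var = αβ/[(α+β)²(α+β+1)] = 393.4407/64050.757632 = 0.0061.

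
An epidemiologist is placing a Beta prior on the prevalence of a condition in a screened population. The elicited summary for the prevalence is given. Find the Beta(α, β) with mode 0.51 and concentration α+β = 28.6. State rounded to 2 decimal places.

For α,β>1 the mode is (α−1)/(α+β−2), so α = mode·(κ−2)+1 = 0.51×26.6+1 = 14.57.
And β = (1−mode)·(κ−2)+1 = 0.49×26.6+1 = 14.03.

α = 14.57, β = 14.03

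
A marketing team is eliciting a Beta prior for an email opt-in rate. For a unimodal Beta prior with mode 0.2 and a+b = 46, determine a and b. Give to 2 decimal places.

a = 9.80, b = 36.20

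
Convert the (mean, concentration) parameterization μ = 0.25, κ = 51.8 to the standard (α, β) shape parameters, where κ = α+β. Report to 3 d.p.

α = μκ = 0.25×51.8 = 12.950 and β = (1−μ)κ = 0.75×51.8 = 38.850.

α = 12.950, β = 38.850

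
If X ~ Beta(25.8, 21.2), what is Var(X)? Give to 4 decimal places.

Var = αβ/[(α+β)²(α+β+1)] = (25.8×21.2)/(47.0²×48.0) = 546.96/106032.000 = 0.0052.

0.0052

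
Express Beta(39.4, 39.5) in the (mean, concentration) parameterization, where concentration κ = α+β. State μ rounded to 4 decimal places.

κ = α+β = 39.4+39.5 = 78.9; μ = α/κ = 39.4/78.9 = 0.4994.

μ = 0.4994, κ = 78.9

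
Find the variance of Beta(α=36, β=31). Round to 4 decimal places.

0.0037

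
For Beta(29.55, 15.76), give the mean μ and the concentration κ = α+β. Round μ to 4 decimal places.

κ = α+β = 29.55+15.76 = 45.31; μ = α/κ = 29.55/45.31 = 0.6522.

μ = 0.6522, κ = 45.31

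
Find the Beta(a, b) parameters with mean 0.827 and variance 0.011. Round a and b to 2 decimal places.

Write ν = a+b; then a = μν and Var = μ(1−μ)/(ν+1).
ν = μ(1−μ)/Var − 1 = 0.143071/0.011 − 1 = 12.0065.
a = 0.827·12.0065 = 9.93, b = 0.173·12.0065 = 2.08.

a = 9.93, b = 2.08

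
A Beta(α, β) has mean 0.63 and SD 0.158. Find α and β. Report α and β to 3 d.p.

First σ² = 0.024964. Setting α = μn, β = (1−μ)n with n = α+β,
μ(1−μ)/(n+1) = 0.024964 ⇒ n+1 = 0.2331/0.024964 = 9.3374 ⇒ n = 8.3374.
Hence α = 0.63×8.3374 = 5.253, β = 0.37×8.3374 = 3.085.

α = 5.253, β = 3.085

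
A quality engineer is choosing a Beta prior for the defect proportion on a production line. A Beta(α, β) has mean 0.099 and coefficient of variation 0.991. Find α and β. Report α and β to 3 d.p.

α = 0.818, β = 7.449

Var = (CV·μ)² = (0.991×0.099)² = 0.009625.
α+β = μ(1−μ)/Var − 1 = 0.089199/0.009625 − 1 = 8.2671.
Thus α = 0.099·8.2671 = 0.818 and β = 0.901·8.2671 = 7.449.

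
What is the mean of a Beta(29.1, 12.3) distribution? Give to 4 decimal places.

The Beta mean is α/(α+β) = 29.1/(29.1+12.3) = 0.7029.

0.7029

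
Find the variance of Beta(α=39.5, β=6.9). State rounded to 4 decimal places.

μ = 39.5/46.4 = 0.851293; Var = μ(1−μ)/(α+β+1) = 0.1265932/47.4 = 0.0027.

0.0027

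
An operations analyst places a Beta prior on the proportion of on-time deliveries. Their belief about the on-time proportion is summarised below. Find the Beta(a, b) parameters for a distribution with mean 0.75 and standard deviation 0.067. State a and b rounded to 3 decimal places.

σ² = 0.067² = 0.004489.
With s = a+b, Var = μ(1−μ)/(s+1), so s+1 = (0.75×0.25)/0.004489 = 41.7688 and s = 40.7688.
a = μs = 30.577, b = (1−μ)s = 10.192.

a = 30.577, b = 10.192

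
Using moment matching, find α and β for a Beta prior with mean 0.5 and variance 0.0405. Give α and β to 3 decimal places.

Write ν = α+β; then α = μν and Var = μ(1−μ)/(ν+1).
ν = μ(1−μ)/Var − 1 = 0.25/0.0405 − 1 = 5.1728.
α = 0.5·5.1728 = 2.586, β = 0.5·5.1728 = 2.586.

α = 2.586, β = 2.586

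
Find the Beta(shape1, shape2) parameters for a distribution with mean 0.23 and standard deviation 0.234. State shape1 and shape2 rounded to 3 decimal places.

shape1 = 0.514, shape2 = 1.720

First σ² = 0.054756. Setting shape1 = μn, shape2 = (1−μ)n with n = shape1+shape2,
μ(1−μ)/(n+1) = 0.054756 ⇒ n+1 = 0.1771/0.054756 = 3.2343 ⇒ n = 2.2343.
Hence shape1 = 0.23×2.2343 = 0.514, shape2 = 0.77×2.2343 = 1.720.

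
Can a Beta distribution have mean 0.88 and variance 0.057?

A Beta with mean μ has variance μ(1−μ)/(α+β+1) < μ(1−μ).
Here μ(1−μ) = 0.88×0.12 = 0.1056, and 0.057 < 0.1056.

Yes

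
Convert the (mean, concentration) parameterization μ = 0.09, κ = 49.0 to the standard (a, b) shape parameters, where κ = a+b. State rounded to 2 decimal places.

a = 4.41, b = 44.59

Split κ in proportion μ : (1−μ): a = 0.09·49.0 = 4.41, b = 49.0 − 4.41 = 44.59.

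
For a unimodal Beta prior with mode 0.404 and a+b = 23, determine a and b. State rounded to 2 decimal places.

a = 9.48, b = 13.52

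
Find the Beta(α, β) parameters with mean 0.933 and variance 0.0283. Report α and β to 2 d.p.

Write ν = α+β; then α = μν and Var = μ(1−μ)/(ν+1).
ν = μ(1−μ)/Var − 1 = 0.062511/0.0283 − 1 = 1.2089.
α = 0.933·1.2089 = 1.13, β = 0.067·1.2089 = 0.08.

α = 1.13, β = 0.08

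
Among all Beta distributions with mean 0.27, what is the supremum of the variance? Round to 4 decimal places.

For fixed mean μ the Beta variance is μ(1−μ)/(α+β+1), increasing as α+β decreases.
Its least upper bound (not attained) is μ(1−μ) = 0.27·0.73 = 0.1971.

0.1971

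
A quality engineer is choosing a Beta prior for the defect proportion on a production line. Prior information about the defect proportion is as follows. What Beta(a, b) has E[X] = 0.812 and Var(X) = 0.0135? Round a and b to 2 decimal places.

Let s = a+b. The Beta variance is μ(1−μ)/(s+1).
So s+1 = μ(1−μ)/σ² = (0.812×0.188)/0.0135 = 0.152656/0.0135 = 11.3079, giving s = 10.3079.
Then a = μs = 0.812×10.3079 = 8.37 and b = (1−μ)s = 0.188×10.3079 = 1.94.

a = 8.37, b = 1.94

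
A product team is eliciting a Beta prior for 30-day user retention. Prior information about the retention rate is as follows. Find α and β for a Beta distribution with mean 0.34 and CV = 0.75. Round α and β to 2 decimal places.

α = 0.83, β = 1.62

σ = CV·μ = 0.75×0.34 = 0.25500, so σ² = 0.065025.
s+1 = μ(1−μ)/σ² = 0.2244/0.065025 = 3.4510, so s = α+β = 2.4510.
α = μs = 0.83, β = (1−μ)s = 1.62.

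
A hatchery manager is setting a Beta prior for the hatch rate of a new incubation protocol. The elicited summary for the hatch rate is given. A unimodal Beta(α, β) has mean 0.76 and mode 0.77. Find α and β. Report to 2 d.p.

Let s = α+β. Mean gives α = μs = 0.76s; mode gives (α−1)/(s−2) = 0.77.
Substituting: 0.76s − 1 = 0.77(s−2) = 0.77s − 1.54, so -0.01s = -0.54 and s = 54.0000.
Then α = 0.76×54.0000 = 41.04 and β = s−α = 12.96.

α = 41.04, β = 12.96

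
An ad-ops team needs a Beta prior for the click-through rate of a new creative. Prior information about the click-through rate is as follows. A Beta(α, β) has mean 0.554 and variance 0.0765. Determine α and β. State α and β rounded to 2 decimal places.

Let s = α+β. The Beta variance is μ(1−μ)/(s+1).
So s+1 = μ(1−μ)/σ² = (0.554×0.446)/0.0765 = 0.247084/0.0765 = 3.2299, giving s = 2.2299.
Then α = μs = 0.554×2.2299 = 1.24 and β = (1−μ)s = 0.446×2.2299 = 0.99.

α = 1.24, β = 0.99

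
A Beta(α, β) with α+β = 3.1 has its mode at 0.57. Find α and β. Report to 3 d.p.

Mode = (α−1)/(κ−2) with κ = α+β, so α−1 = 0.57·1.1 = 0.627.
α = 1.627; β = κ − α = 1.473.

α = 1.627, β = 1.473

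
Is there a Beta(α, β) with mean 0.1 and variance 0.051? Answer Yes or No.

A Beta with mean μ has variance μ(1−μ)/(α+β+1) < μ(1−μ).
Here μ(1−μ) = 0.1×0.9 = 0.09, and 0.051 < 0.09.

Yes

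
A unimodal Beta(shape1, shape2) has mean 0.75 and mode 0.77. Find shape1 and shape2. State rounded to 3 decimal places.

With s = shape1+shape2: μ = shape1/s and mode = (shape1−1)/(s−2). Eliminating shape1 = μs,
μs − 1 = m(s−2) ⇒ s(μ−m) = 1−2m ⇒ s = -0.54/-0.02 = 27.0000.
So shape1 = μs = 20.250, shape2 = (1−μ)s = 6.750.

shape1 = 20.250, shape2 = 6.750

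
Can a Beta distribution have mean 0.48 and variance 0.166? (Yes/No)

A Beta with mean μ has variance μ(1−μ)/(α+β+1) < μ(1−μ).
Here μ(1−μ) = 0.48×0.52 = 0.2496, and 0.166 < 0.2496.

Yes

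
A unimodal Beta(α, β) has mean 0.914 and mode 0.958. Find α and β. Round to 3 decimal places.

α = 19.028, β = 1.790

Let s = α+β. Mean gives α = μs = 0.914s; mode gives (α−1)/(s−2) = 0.958.
Substituting: 0.914s − 1 = 0.958(s−2) = 0.958s − 1.916, so -0.044s = -0.916 and s = 20.8182.
Then α = 0.914×20.8182 = 19.028 and β = s−α = 1.790.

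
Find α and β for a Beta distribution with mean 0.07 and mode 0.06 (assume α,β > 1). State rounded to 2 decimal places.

Let s = α+β. Mean gives α = μs = 0.07s; mode gives (α−1)/(s−2) = 0.06.
Substituting: 0.07s − 1 = 0.06(s−2) = 0.06s − 0.12, so 0.01s = 0.88 and s = 88.0000.
Then α = 0.07×88.0000 = 6.16 and β = s−α = 81.84.

α = 6.16, β = 81.84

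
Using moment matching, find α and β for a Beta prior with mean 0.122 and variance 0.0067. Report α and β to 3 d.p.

α = 1.828, β = 13.159

Write ν = α+β; then α = μν and Var = μ(1−μ)/(ν+1).
ν = μ(1−μ)/Var − 1 = 0.107116/0.0067 − 1 = 14.9875.
α = 0.122·14.9875 = 1.828, β = 0.878·14.9875 = 13.159.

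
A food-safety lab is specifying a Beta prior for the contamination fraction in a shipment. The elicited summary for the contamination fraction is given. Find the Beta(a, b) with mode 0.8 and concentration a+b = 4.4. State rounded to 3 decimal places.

a = 2.920, b = 1.480

Since the density peak of Beta(a,b) is at (a−1)/(a+b−2),
a = 1 + 0.8(4.4−2) = 2.920 and b = 4.4 − 2.920 = 1.480.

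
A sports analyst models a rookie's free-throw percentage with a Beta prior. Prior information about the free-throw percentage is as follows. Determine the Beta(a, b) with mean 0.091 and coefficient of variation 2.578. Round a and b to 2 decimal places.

a = 0.05, b = 0.46

Var = (CV·μ)² = (2.578×0.091)² = 0.055036.
a+b = μ(1−μ)/Var − 1 = 0.082719/0.055036 − 1 = 0.5030.
Thus a = 0.091·0.5030 = 0.05 and b = 0.909·0.5030 = 0.46.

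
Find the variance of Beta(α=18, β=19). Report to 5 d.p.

Var = αβ/[(α+β)²(α+β+1)] = (18×19)/(37²×38) = 342/52022 = 0.00657.

0.00657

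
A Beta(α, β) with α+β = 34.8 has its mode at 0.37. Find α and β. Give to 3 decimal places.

Since the density peak of Beta(α,β) is at (α−1)/(α+β−2),
α = 1 + 0.37(34.8−2) = 13.136 and β = 34.8 − 13.136 = 21.664.

α = 13.136, β = 21.664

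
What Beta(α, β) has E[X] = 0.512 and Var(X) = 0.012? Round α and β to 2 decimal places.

Write ν = α+β; then α = μν and Var = μ(1−μ)/(ν+1).
ν = μ(1−μ)/Var − 1 = 0.249856/0.012 − 1 = 19.8213.
α = 0.512·19.8213 = 10.15, β = 0.488·19.8213 = 9.67.

α = 10.15, β = 9.67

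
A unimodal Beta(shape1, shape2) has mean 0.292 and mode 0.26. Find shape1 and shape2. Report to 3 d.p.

With s = shape1+shape2: μ = shape1/s and mode = (shape1−1)/(s−2). Eliminating shape1 = μs,
μs − 1 = m(s−2) ⇒ s(μ−m) = 1−2m ⇒ s = 0.48/0.032 = 15.0000.
So shape1 = μs = 4.380, shape2 = (1−μ)s = 10.620.

shape1 = 4.380, shape2 = 10.620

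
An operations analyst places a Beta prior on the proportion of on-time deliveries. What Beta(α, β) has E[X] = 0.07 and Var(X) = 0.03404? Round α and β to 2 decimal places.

Let s = α+β. The Beta variance is μ(1−μ)/(s+1).
So s+1 = μ(1−μ)/σ² = (0.07×0.93)/0.03404 = 0.0651/0.03404 = 1.9125, giving s = 0.9125.
Then α = μs = 0.07×0.9125 = 0.06 and β = (1−μ)s = 0.93×0.9125 = 0.85.

α = 0.06, β = 0.85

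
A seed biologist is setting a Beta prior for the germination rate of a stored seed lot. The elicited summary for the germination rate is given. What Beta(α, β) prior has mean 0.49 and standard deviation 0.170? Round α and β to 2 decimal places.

Variance = 0.170² = 0.028900. The moment-matching identity α+β = μ(1−μ)/Var − 1 gives
α+β = 0.2499/0.028900 − 1 = 7.6471, so α = μ·7.6471 = 3.75 and β = (1−μ)·7.6471 = 3.90.

α = 3.75, β = 3.90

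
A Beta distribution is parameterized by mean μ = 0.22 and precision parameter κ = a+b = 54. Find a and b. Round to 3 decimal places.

a = μκ = 0.22×54 = 11.880 and b = (1−μ)κ = 0.78×54 = 42.120.

a = 11.880, b = 42.120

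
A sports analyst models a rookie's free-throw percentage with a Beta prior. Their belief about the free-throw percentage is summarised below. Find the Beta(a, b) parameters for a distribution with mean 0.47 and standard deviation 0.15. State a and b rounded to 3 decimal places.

σ² = 0.15² = 0.0225.
With s = a+b, Var = μ(1−μ)/(s+1), so s+1 = (0.47×0.53)/0.0225 = 11.0711 and s = 10.0711.
a = μs = 4.733, b = (1−μ)s = 5.338.

a = 4.733, b = 5.338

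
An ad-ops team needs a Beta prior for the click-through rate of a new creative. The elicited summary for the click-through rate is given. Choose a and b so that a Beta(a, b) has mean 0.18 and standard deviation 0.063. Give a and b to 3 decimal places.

Variance = 0.063² = 0.003969. The moment-matching identity a+b = μ(1−μ)/Var − 1 gives
a+b = 0.1476/0.003969 − 1 = 36.1882, so a = μ·36.1882 = 6.514 and b = (1−μ)·36.1882 = 29.674.

a = 6.514, b = 29.674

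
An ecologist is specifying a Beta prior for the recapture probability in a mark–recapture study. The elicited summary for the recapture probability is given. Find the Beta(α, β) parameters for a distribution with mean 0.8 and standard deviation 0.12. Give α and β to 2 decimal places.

α = 8.09, β = 2.02

Variance = 0.12² = 0.0144. The moment-matching identity α+β = μ(1−μ)/Var − 1 gives
α+β = 0.16/0.0144 − 1 = 10.1111, so α = μ·10.1111 = 8.09 and β = (1−μ)·10.1111 = 2.02.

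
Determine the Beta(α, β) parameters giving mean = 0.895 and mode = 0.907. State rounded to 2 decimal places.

Let s = α+β. Mean gives α = μs = 0.895s; mode gives (α−1)/(s−2) = 0.907.
Substituting: 0.895s − 1 = 0.907(s−2) = 0.907s − 1.814, so -0.012s = -0.814 and s = 67.8333.
Then α = 0.895×67.8333 = 60.71 and β = s−α = 7.12.

α = 60.71, β = 7.12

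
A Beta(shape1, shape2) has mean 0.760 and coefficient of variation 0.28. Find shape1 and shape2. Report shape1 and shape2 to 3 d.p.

shape1 = 2.301, shape2 = 0.727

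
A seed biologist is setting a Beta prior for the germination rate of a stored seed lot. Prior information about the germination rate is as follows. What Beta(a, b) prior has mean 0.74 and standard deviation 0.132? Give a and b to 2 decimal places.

First σ² = 0.017424. Setting a = μn, b = (1−μ)n with n = a+b,
μ(1−μ)/(n+1) = 0.017424 ⇒ n+1 = 0.1924/0.017424 = 11.0422 ⇒ n = 10.0422.
Hence a = 0.74×10.0422 = 7.43, b = 0.26×10.0422 = 2.61.

a = 7.43, b = 2.61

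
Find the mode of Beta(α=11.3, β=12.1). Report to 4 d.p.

0.4813

With α,β > 1, mode = (α−1)/(α+β−2) = 10.3/21.4 = 0.4813.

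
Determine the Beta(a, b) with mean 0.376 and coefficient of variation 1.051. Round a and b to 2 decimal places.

σ = CV·μ = 1.051×0.376 = 0.39518, so σ² = 0.156164.
s+1 = μ(1−μ)/σ² = 0.234624/0.156164 = 1.5024, so s = a+b = 0.5024.
a = μs = 0.19, b = (1−μ)s = 0.31.

a = 0.19, b = 0.31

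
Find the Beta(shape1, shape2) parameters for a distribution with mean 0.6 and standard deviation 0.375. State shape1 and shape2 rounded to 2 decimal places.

First σ² = 0.140625. Setting shape1 = μn, shape2 = (1−μ)n with n = shape1+shape2,
μ(1−μ)/(n+1) = 0.140625 ⇒ n+1 = 0.24/0.140625 = 1.7067 ⇒ n = 0.7067.
Hence shape1 = 0.6×0.7067 = 0.42, shape2 = 0.4×0.7067 = 0.28.

shape1 = 0.42, shape2 = 0.28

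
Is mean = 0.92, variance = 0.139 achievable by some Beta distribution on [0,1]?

For any Beta, Var(X) < E[X]·(1−E[X]).
Here μ(1−μ) = 0.92×0.08 = 0.0736, and 0.139 ≥ 0.0736.

No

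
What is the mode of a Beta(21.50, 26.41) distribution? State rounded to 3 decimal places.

With α,β > 1, mode = (α−1)/(α+β−2) = 20.50/45.91 = 0.447.

0.447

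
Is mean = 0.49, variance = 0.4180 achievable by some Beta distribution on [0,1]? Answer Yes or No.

No

The Beta variance bound is σ² < μ(1−μ).
Here μ(1−μ) = 0.49×0.51 = 0.2499, and 0.4180 ≥ 0.2499.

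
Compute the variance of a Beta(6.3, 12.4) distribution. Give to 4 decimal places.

μ = 6.3/18.7 = 0.336898; Var = μ(1−μ)/(α+β+1) = 0.2233979/19.7 = 0.0113.

0.0113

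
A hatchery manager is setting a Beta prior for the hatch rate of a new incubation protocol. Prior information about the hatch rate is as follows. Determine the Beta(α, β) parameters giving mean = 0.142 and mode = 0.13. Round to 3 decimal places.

α = 8.757, β = 52.910

With s = α+β: μ = α/s and mode = (α−1)/(s−2). Eliminating α = μs,
μs − 1 = m(s−2) ⇒ s(μ−m) = 1−2m ⇒ s = 0.74/0.012 = 61.6667.
So α = μs = 8.757, β = (1−μ)s = 52.910.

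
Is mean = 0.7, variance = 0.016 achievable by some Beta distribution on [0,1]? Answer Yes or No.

Yes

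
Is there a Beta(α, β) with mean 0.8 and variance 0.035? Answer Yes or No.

Yes

For any Beta, Var(X) < E[X]·(1−E[X]).
Here μ(1−μ) = 0.8×0.2 = 0.16, and 0.035 < 0.16.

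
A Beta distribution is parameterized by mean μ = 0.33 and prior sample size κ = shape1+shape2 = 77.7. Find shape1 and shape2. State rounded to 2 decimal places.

shape1 = 25.64, shape2 = 52.06

Split κ in proportion μ : (1−μ): shape1 = 0.33·77.7 = 25.64, shape2 = 77.7 − 25.64 = 52.06.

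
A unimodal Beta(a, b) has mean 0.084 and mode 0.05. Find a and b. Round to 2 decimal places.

With s = a+b: μ = a/s and mode = (a−1)/(s−2). Eliminating a = μs,
μs − 1 = m(s−2) ⇒ s(μ−m) = 1−2m ⇒ s = 0.90/0.034 = 26.4706.
So a = μs = 2.22, b = (1−μ)s = 24.25.

a = 2.22, b = 24.25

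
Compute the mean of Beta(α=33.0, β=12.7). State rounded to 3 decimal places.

0.722

E[X] = α/(α+β) = 33.0/45.7 = 0.722.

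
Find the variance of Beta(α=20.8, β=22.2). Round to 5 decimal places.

0.00568

Var = αβ/[(α+β)²(α+β+1)] = (20.8×22.2)/(43.0²×44.0) = 461.76/81356.000 = 0.00568.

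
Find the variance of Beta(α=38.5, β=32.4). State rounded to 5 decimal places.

0.00345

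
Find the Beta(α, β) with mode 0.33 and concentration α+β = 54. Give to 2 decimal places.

α = 18.16, β = 35.84

Mode = (α−1)/(κ−2) with κ = α+β, so α−1 = 0.33·52 = 17.16.
α = 18.16; β = κ − α = 35.84.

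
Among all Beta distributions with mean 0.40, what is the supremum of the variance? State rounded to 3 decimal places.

0.240

For fixed mean μ the Beta variance is μ(1−μ)/(α+β+1), increasing as α+β decreases.
Its least upper bound (not attained) is μ(1−μ) = 0.40·0.60 = 0.240.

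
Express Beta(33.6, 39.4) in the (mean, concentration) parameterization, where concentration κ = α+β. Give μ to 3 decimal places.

μ = 0.460, κ = 73.0

κ = α+β = 33.6+39.4 = 73.0; μ = α/κ = 33.6/73.0 = 0.460.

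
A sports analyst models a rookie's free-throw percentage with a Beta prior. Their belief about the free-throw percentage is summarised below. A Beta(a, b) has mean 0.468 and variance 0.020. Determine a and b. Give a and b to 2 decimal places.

a = 5.36, b = 6.09

Let s = a+b. The Beta variance is μ(1−μ)/(s+1).
So s+1 = μ(1−μ)/σ² = (0.468×0.532)/0.020 = 0.248976/0.020 = 12.4488, giving s = 11.4488.
Then a = μs = 0.468×11.4488 = 5.36 and b = (1−μ)s = 0.532×11.4488 = 6.09.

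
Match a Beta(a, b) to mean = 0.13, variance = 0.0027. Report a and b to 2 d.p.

Write ν = a+b; then a = μν and Var = μ(1−μ)/(ν+1).
ν = μ(1−μ)/Var − 1 = 0.1131/0.0027 − 1 = 40.8889.
a = 0.13·40.8889 = 5.32, b = 0.87·40.8889 = 35.57.

a = 5.32, b = 35.57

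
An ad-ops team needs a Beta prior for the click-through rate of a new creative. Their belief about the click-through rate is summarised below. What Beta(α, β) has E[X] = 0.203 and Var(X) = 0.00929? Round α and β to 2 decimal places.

By moment matching, α+β = μ(1−μ)/σ² − 1 = (0.203·0.797)/0.00929 − 1 = 17.4156 − 1 = 16.4156.
Since α/(α+β) = μ, α = 0.203·16.4156 = 3.33 and β = 0.797·16.4156 = 13.08.

α = 3.33, β = 13.08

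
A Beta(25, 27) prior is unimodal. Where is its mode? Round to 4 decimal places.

0.4800

The density x^(α−1)(1−x)^(β−1) is maximised at (α−1)/(α+β−2) = 24/50 = 0.4800.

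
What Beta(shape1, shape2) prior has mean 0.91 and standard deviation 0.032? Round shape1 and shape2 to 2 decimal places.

shape1 = 71.87, shape2 = 7.11

σ² = 0.032² = 0.001024.
With s = shape1+shape2, Var = μ(1−μ)/(s+1), so s+1 = (0.91×0.09)/0.001024 = 79.9805 and s = 78.9805.
shape1 = μs = 71.87, shape2 = (1−μ)s = 7.11.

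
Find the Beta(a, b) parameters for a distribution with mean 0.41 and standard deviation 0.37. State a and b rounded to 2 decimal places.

σ² = 0.37² = 0.1369.
With s = a+b, Var = μ(1−μ)/(s+1), so s+1 = (0.41×0.59)/0.1369 = 1.7670 and s = 0.7670.
a = μs = 0.31, b = (1−μ)s = 0.45.

a = 0.31, b = 0.45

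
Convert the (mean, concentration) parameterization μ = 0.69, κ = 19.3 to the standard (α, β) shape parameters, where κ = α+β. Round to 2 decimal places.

α = 13.32, β = 5.98

Split κ in proportion μ : (1−μ): α = 0.69·19.3 = 13.32, β = 19.3 − 13.32 = 5.98.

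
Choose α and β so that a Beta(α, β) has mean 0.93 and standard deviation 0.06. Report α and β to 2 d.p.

α = 15.89, β = 1.20

First σ² = 0.0036. Setting α = μn, β = (1−μ)n with n = α+β,
μ(1−μ)/(n+1) = 0.0036 ⇒ n+1 = 0.0651/0.0036 = 18.0833 ⇒ n = 17.0833.
Hence α = 0.93×17.0833 = 15.89, β = 0.07×17.0833 = 1.20.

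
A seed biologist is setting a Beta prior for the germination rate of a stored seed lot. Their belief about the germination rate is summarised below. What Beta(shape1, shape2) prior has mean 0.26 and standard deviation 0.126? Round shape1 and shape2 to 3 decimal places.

shape1 = 2.891, shape2 = 8.228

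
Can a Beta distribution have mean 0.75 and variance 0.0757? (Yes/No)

Yes

For any Beta, Var(X) < E[X]·(1−E[X]).
Here μ(1−μ) = 0.75×0.25 = 0.1875, and 0.0757 < 0.1875.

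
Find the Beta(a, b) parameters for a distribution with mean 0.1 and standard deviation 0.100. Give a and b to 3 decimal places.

σ² = 0.100² = 0.010000.
With s = a+b, Var = μ(1−μ)/(s+1), so s+1 = (0.1×0.9)/0.010000 = 9.0000 and s = 8.0000.
a = μs = 0.800, b = (1−μ)s = 7.200.

a = 0.800, b = 7.200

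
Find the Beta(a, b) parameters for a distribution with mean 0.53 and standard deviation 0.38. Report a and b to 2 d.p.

First σ² = 0.1444. Setting a = μn, b = (1−μ)n with n = a+b,
μ(1−μ)/(n+1) = 0.1444 ⇒ n+1 = 0.2491/0.1444 = 1.7251 ⇒ n = 0.7251.
Hence a = 0.53×0.7251 = 0.38, b = 0.47×0.7251 = 0.34.

a = 0.38, b = 0.34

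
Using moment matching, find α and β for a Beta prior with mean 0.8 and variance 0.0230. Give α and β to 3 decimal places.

α = 4.765, β = 1.191

By moment matching, α+β = μ(1−μ)/σ² − 1 = (0.8·0.2)/0.0230 − 1 = 6.9565 − 1 = 5.9565.
Since α/(α+β) = μ, α = 0.8·5.9565 = 4.765 and β = 0.2·5.9565 = 1.191.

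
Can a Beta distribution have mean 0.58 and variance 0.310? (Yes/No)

No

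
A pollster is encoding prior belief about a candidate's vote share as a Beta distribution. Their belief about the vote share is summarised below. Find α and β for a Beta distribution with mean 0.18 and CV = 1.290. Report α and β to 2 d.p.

α = 0.31, β = 1.42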